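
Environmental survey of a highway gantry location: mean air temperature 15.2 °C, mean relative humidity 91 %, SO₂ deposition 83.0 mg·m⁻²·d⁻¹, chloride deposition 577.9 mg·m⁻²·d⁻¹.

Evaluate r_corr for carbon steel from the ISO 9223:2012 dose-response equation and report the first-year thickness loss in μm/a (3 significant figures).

r_corr = 277 μm/a

carbon steel: temperature factor f = -0.054·(5.2) = -0.2808
  sulphur-dioxide contribution → 82.1 μm/a
  chloride contribution → 194.6 μm/a
  ⇒ r_corr(carbon steel) = 276.7 μm/a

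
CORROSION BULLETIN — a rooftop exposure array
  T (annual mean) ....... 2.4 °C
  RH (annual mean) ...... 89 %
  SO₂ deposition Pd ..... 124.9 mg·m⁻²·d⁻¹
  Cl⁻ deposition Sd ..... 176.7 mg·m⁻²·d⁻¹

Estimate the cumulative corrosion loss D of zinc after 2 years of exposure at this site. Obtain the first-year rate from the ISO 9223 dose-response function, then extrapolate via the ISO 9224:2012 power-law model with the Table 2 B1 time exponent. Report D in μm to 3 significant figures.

D(2) = 9.99 μm

zinc: temperature factor f = +0.038·(-7.6) = -0.2888
  sulphur-dioxide contribution → 4.849 μm/a
  chloride contribution → 0.8352 μm/a
  ⇒ r_corr(zinc) = 5.684 μm/a
ISO 9224: D(t) = r_corr · t^b with b = 0.813 (zinc, B1)
  D(2) = 5.684 × 2^0.813 = 5.684 × 1.757 = 9.986 μm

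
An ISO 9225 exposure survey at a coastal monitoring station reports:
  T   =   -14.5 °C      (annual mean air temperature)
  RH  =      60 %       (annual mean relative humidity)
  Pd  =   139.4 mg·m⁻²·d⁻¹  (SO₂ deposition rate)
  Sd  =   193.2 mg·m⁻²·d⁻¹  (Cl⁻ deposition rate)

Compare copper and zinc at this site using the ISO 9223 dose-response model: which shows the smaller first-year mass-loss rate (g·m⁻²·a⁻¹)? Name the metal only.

copper: T≤10 °C ⇒ hinge +0.126·(-14.5−10) = -3.0870
  sulphur-dioxide contribution → 0.0301 μm/a
  chloride contribution → 0.1809 μm/a
  total first-year rate 0.211 μm/a
  mass loss = 0.211 μm/a × 8.96 g/cm³ = 1.891 g·m⁻²·a⁻¹
zinc: f(T) = +0.038·(T−10) [T≤10 °C] = -0.9310
  sulphur-dioxide contribution → 0.7053 μm/a
  chloride contribution → 0.1657 μm/a
  ⇒ r_corr(zinc) = 0.871 μm/a
  mass loss = 0.871 μm/a × 7.14 g/cm³ = 6.219 g·m⁻²·a⁻¹
Ordering by g·m⁻²·a⁻¹: zinc (6.22) > copper (1.89)

copper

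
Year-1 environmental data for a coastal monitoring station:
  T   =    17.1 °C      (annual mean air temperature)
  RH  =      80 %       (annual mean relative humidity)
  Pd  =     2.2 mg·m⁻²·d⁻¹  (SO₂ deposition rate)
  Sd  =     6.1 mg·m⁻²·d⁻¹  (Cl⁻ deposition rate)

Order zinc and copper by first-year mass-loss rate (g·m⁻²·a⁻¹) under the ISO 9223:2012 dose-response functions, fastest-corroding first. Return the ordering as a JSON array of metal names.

["copper", "zinc"]

zinc: T>10 °C ⇒ hinge -0.071·(17.1−10) = -0.5041
  sulphur-dioxide contribution → 0.4371 μm/a
  chloride contribution → 0.398 μm/a
  ⇒ r_corr(zinc) = 0.835 μm/a
  mass loss = 0.835 μm/a × 7.14 g/cm³ = 5.962 g·m⁻²·a⁻¹
copper: f(T) = -0.080·(T−10) [T>10 °C] = -0.5680
  sulphur-dioxide contribution → 0.4135 μm/a
  chloride contribution → 0.6877 μm/a
  total first-year rate 1.101 μm/a
  mass loss = 1.101 μm/a × 8.96 g/cm³ = 9.867 g·m⁻²·a⁻¹
Ordering by g·m⁻²·a⁻¹: copper (9.87) > zinc (5.96)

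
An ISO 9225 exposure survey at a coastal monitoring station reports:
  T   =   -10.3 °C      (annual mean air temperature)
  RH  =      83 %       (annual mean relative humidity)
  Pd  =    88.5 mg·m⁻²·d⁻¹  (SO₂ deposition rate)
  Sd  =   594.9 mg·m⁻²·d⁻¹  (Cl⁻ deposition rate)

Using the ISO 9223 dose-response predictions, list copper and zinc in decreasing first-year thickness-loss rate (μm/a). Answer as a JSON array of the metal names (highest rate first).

copper: T≤10 °C ⇒ hinge +0.126·(-10.3−10) = -2.5578
  Pd branch = 0.0053·Pd^0.26·e^(0.059·RH+f) = 0.1764 μm/a
  Cl⁻ term: 0.01025·594.9^0.27·exp(0.036·83+0.049·-10.3) = 0.6891
  r_corr = 0.1764 + 0.6891 = 0.8655 μm/a
zinc: temperature factor f = +0.038·(-20.3) = -0.7714
  Pd branch = 0.0129·Pd^0.44·e^(0.046·RH+f) = 1.951 μm/a
  Sd branch = 0.0175·Sd^0.57·e^(0.008·RH+0.085·T) = 0.5403 μm/a
  r_corr = 1.951 + 0.5403 = 2.492 μm/a
Ordering by μm/a: zinc (2.49) > copper (0.865)

["zinc", "copper"]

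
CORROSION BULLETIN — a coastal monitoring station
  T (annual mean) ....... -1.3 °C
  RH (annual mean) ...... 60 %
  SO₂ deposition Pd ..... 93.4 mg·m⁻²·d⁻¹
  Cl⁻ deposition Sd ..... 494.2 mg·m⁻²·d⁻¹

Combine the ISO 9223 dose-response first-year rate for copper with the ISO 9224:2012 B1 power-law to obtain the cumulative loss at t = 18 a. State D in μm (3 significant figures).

D(18) = 4.04 μm

copper: T≤10 °C ⇒ hinge +0.126·(-1.3−10) = -1.4238
  SO₂ term: 0.0053·93.4^0.26·exp(0.059·60-1.4238) = 0.1431
  Cl⁻ term: 0.01025·494.2^0.27·exp(0.036·60+0.049·-1.3) = 0.4451
  sum: 0.1431 + 0.4451 → r_corr = 0.5882 μm/a
Long-term exponent b (ISO 9224 Table 2, B1) = 0.667
  D(18) = 0.5882 × 18^0.667 = 0.5882 × 6.875 = 4.044 μm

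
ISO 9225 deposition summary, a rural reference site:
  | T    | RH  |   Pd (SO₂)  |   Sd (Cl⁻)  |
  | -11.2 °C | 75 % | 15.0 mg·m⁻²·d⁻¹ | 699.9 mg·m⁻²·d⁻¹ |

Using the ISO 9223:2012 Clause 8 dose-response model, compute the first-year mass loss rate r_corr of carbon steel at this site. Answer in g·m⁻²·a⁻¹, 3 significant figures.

carbon steel: temperature factor f = +0.150·(-21.2) = -3.1800
  sulphur-dioxide contribution → 1.349 μm/a
  chloride contribution → 44.96 μm/a
  ⇒ r_corr(carbon steel) = 46.31 μm/a
Convert to mass loss: 46.31 μm/a × 7.85 g/cm³ = 363.5 g·m⁻²·a⁻¹

r_corr = 364 g·m⁻²·a⁻¹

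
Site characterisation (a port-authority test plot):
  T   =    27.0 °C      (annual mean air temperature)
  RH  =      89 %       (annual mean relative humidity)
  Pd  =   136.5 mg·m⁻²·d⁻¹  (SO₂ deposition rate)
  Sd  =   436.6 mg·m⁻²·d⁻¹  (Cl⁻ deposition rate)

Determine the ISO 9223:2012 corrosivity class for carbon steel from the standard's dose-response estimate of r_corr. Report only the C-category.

CX

carbon steel: T>10 °C ⇒ hinge -0.054·(27.0−10) = -0.9180
  SO₂ term: 1.77·136.5^0.52·exp(0.02·89-0.9180) = 54.03
  Sd branch = 0.102·Sd^0.62·e^(0.033·RH+0.04·T) = 245.5 μm/a
  sum: 54.03 + 245.5 → r_corr = 299.5 μm/a
300 μm/a falls in (200, 700] for carbon steel → category CX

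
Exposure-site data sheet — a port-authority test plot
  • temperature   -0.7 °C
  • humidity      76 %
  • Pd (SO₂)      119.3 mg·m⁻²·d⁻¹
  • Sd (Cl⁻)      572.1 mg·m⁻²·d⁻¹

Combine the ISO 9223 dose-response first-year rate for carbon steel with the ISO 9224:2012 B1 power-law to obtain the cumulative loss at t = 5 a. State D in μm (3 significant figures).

D(5) = 190 μm

carbon steel: T≤10 °C ⇒ hinge +0.150·(-0.7−10) = -1.6050
  SO₂ term: 1.77·119.3^0.52·exp(0.02·76-1.6050) = 19.54
  Cl⁻ term: 0.102·572.1^0.62·exp(0.033·76+0.04·-0.7) = 62.41
  sum: 19.54 + 62.41 → r_corr = 81.95 μm/a
Long-term exponent b (ISO 9224 Table 2, B1) = 0.523
  D(5) = 81.95 × 5^0.523 = 81.95 × 2.32 = 190.2 μm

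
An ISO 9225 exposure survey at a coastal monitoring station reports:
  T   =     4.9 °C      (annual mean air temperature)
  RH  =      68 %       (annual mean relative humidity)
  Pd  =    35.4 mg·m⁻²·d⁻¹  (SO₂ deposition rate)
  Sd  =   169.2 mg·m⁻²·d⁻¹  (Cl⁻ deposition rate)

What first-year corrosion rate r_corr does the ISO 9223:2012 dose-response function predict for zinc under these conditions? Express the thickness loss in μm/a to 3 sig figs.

r_corr = 2.02 μm/a

zinc: f(T) = +0.038·(T−10) [T≤10 °C] = -0.1938
  SO₂ term: 0.0129·35.4^0.44·exp(0.046·68-0.1938) = 1.165
  Sd branch = 0.0175·Sd^0.57·e^(0.008·RH+0.085·T) = 0.8519 μm/a
  sum: 1.165 + 0.8519 → r_corr = 2.017 μm/a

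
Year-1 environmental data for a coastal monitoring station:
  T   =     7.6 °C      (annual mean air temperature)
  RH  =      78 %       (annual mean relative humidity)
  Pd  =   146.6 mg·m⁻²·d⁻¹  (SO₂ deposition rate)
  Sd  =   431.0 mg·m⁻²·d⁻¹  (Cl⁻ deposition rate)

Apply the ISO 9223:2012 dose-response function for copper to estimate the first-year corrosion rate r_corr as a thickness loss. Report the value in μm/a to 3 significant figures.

r_corr = 2.70 μm/a

copper: temperature factor f = +0.126·(-2.4) = -0.3024
  SO₂ term: 0.0053·146.6^0.26·exp(0.059·78-0.3024) = 1.428
  Cl⁻ term: 0.01025·431.0^0.27·exp(0.036·78+0.049·7.6) = 1.268
  sum: 1.428 + 1.268 → r_corr = 2.697 μm/a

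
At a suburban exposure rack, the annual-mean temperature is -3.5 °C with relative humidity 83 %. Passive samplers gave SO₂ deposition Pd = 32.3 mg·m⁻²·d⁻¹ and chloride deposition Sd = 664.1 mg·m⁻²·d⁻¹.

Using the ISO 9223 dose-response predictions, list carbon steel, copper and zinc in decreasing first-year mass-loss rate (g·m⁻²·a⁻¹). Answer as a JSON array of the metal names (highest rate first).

carbon steel: temperature factor f = +0.150·(-13.5) = -2.0250
  Pd branch = 1.77·Pd^0.52·e^(0.02·RH+f) = 7.486 μm/a
  Sd branch = 0.102·Sd^0.62·e^(0.033·RH+0.04·T) = 77.11 μm/a
  sum: 7.486 + 77.11 → r_corr = 84.6 μm/a
  mass loss = 84.6 μm/a × 7.85 g/cm³ = 664.1 g·m⁻²·a⁻¹
copper: T≤10 °C ⇒ hinge +0.126·(-3.5−10) = -1.7010
  SO₂ term: 0.0053·32.3^0.26·exp(0.059·83-1.7010) = 0.3196
  Cl⁻ term: 0.01025·664.1^0.27·exp(0.036·83+0.049·-3.5) = 0.9906
  r_corr = 0.3196 + 0.9906 = 1.31 μm/a
  mass loss = 1.31 μm/a × 8.96 g/cm³ = 11.74 g·m⁻²·a⁻¹
zinc: T≤10 °C ⇒ hinge +0.038·(-3.5−10) = -0.5130
  SO₂ term: 0.0129·32.3^0.44·exp(0.046·83-0.5130) = 1.622
  Sd branch = 0.0175·Sd^0.57·e^(0.008·RH+0.085·T) = 1.025 μm/a
  sum: 1.622 + 1.025 → r_corr = 2.647 μm/a
  mass loss = 2.647 μm/a × 7.14 g/cm³ = 18.9 g·m⁻²·a⁻¹
Ordering by g·m⁻²·a⁻¹: carbon steel (664) > zinc (18.9) > copper (11.7)

["carbon steel", "zinc", "copper"]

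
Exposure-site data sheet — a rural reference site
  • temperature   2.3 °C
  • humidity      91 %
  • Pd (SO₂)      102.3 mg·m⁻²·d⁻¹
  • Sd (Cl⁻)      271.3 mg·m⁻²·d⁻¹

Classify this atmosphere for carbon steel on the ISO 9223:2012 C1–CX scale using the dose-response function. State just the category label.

carbon steel: f(T) = +0.150·(T−10) [T≤10 °C] = -1.1550
  Pd branch = 1.77·Pd^0.52·e^(0.02·RH+f) = 38.19 μm/a
  Cl⁻ term: 0.102·271.3^0.62·exp(0.033·91+0.04·2.3) = 72.69
  r_corr = 38.19 + 72.69 = 110.9 μm/a
111 μm/a falls in (80, 200] for carbon steel → category C5

C5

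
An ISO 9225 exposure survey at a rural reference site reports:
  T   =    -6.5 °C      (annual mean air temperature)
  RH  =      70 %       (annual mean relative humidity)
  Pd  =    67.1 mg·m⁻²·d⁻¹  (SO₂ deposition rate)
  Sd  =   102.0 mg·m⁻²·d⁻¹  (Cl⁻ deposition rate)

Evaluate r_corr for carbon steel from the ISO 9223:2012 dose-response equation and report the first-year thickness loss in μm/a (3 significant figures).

r_corr = 19.3 μm/a

carbon steel: f(T) = +0.150·(T−10) [T≤10 °C] = -2.4750
  SO₂ term: 1.77·67.1^0.52·exp(0.02·70-2.4750) = 5.383
  Cl⁻ term: 0.102·102.0^0.62·exp(0.033·70+0.04·-6.5) = 13.94
  sum: 5.383 + 13.94 → r_corr = 19.32 μm/a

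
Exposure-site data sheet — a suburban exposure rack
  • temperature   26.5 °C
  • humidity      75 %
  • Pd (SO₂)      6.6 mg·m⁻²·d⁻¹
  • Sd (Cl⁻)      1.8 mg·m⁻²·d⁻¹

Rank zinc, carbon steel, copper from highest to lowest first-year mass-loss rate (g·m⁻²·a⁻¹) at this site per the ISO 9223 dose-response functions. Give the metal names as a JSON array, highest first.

["carbon steel", "copper", "zinc"]

zinc: f(T) = -0.071·(T−10) [T>10 °C] = -1.1715
  Pd branch = 0.0129·Pd^0.44·e^(0.046·RH+f) = 0.2889 μm/a
  Sd branch = 0.0175·Sd^0.57·e^(0.008·RH+0.085·T) = 0.424 μm/a
  r_corr = 0.2889 + 0.424 = 0.7129 μm/a
  mass loss = 0.7129 μm/a × 7.14 g/cm³ = 5.09 g·m⁻²·a⁻¹
carbon steel: temperature factor f = -0.054·(16.5) = -0.8910
  SO₂ term: 1.77·6.6^0.52·exp(0.02·75-0.8910) = 8.682
  Cl⁻ term: 0.102·1.8^0.62·exp(0.033·75+0.04·26.5) = 5.036
  r_corr = 8.682 + 5.036 = 13.72 μm/a
  mass loss = 13.72 μm/a × 7.85 g/cm³ = 107.7 g·m⁻²·a⁻¹
copper: f(T) = -0.080·(T−10) [T>10 °C] = -1.3200
  Pd branch = 0.0053·Pd^0.26·e^(0.059·RH+f) = 0.1931 μm/a
  Sd branch = 0.01025·Sd^0.27·e^(0.036·RH+0.049·T) = 0.6549 μm/a
  sum: 0.1931 + 0.6549 → r_corr = 0.848 μm/a
  mass loss = 0.848 μm/a × 8.96 g/cm³ = 7.598 g·m⁻²·a⁻¹
Ordering by g·m⁻²·a⁻¹: carbon steel (108) > copper (7.6) > zinc (5.09)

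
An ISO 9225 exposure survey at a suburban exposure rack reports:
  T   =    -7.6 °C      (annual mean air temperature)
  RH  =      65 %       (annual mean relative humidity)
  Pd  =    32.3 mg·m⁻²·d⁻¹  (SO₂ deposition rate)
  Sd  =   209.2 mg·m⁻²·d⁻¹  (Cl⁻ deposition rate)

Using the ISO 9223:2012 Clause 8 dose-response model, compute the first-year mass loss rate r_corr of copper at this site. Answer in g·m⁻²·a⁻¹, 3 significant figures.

copper: temperature factor f = +0.126·(-17.6) = -2.2176
  SO₂ term: 0.0053·32.3^0.26·exp(0.059·65-2.2176) = 0.06593
  Cl⁻ term: 0.01025·209.2^0.27·exp(0.036·65+0.049·-7.6) = 0.3103
  r_corr = 0.06593 + 0.3103 = 0.3762 μm/a
Convert to mass loss: 0.3762 μm/a × 8.96 g/cm³ = 3.371 g·m⁻²·a⁻¹

r_corr = 3.37 g·m⁻²·a⁻¹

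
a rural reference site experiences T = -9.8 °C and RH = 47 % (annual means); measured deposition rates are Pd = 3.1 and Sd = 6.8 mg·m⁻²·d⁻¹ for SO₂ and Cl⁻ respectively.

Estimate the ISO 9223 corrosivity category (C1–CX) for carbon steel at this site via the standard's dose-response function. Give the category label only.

carbon steel: T≤10 °C ⇒ hinge +0.150·(-9.8−10) = -2.9700
  SO₂ term: 1.77·3.1^0.52·exp(0.02·47-2.9700) = 0.4187
  Cl⁻ term: 0.102·6.8^0.62·exp(0.033·47+0.04·-9.8) = 1.067
  r_corr = 0.4187 + 1.067 = 1.486 μm/a
Category bounds: 1.3…25 μm/a bracket r_corr ⇒ C2

C2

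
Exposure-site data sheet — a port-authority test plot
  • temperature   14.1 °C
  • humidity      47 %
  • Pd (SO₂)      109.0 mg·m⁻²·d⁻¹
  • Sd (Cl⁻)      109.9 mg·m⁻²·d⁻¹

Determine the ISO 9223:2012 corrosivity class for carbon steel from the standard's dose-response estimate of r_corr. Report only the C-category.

C4

carbon steel: temperature factor f = -0.054·(4.1) = -0.2214
  sulphur-dioxide contribution → 41.64 μm/a
  chloride contribution → 15.58 μm/a
  ⇒ r_corr(carbon steel) = 57.22 μm/a
Category bounds: 50…80 μm/a bracket r_corr ⇒ C4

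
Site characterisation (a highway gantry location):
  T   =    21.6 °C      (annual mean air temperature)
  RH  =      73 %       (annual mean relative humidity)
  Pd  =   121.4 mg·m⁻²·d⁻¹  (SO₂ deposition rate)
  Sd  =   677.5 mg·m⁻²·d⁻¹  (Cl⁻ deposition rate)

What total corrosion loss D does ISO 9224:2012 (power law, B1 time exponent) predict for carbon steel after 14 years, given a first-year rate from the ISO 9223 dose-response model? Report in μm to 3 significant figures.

carbon steel: temperature factor f = -0.054·(11.6) = -0.6264
  Pd branch = 1.77·Pd^0.52·e^(0.02·RH+f) = 49.41 μm/a
  Cl⁻ term: 0.102·677.5^0.62·exp(0.033·73+0.04·21.6) = 153.2
  sum: 49.41 + 153.2 → r_corr = 202.6 μm/a
Long-term exponent b (ISO 9224 Table 2, B1) = 0.523
  D(14) = 202.6 × 14^0.523 = 202.6 × 3.976 = 805.5 μm

D(14) = 805 μm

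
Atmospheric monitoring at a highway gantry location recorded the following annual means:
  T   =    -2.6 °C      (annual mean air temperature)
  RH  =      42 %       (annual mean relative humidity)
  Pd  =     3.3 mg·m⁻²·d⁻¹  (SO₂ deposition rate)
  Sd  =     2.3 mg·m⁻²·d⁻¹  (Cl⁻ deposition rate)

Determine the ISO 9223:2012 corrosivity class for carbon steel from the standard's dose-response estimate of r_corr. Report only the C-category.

carbon steel: T≤10 °C ⇒ hinge +0.150·(-2.6−10) = -1.8900
  Pd branch = 1.77·Pd^0.52·e^(0.02·RH+f) = 1.152 μm/a
  Cl⁻ term: 0.102·2.3^0.62·exp(0.033·42+0.04·-2.6) = 0.6161
  sum: 1.152 + 0.6161 → r_corr = 1.768 μm/a
Category bounds: 1.3…25 μm/a bracket r_corr ⇒ C2

C2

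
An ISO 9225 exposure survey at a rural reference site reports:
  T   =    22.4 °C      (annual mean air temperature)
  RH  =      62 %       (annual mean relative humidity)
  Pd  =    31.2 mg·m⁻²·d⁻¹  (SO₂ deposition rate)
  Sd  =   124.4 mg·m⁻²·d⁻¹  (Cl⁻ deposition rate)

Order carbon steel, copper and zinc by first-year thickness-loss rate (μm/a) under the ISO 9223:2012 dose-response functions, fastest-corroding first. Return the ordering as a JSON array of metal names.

["carbon steel", "zinc", "copper"]

carbon steel: f(T) = -0.054·(T−10) [T>10 °C] = -0.6696
  sulphur-dioxide contribution → 18.74 μm/a
  chloride contribution → 38.47 μm/a
  total first-year rate 57.2 μm/a
copper: T>10 °C ⇒ hinge -0.080·(22.4−10) = -0.9920
  sulphur-dioxide contribution → 0.1865 μm/a
  chloride contribution → 1.053 μm/a
  total first-year rate 1.239 μm/a
zinc: T>10 °C ⇒ hinge -0.071·(22.4−10) = -0.8804
  sulphur-dioxide contribution → 0.421 μm/a
  chloride contribution → 3.016 μm/a
  total first-year rate 3.437 μm/a
Ordering by μm/a: carbon steel (57.2) > zinc (3.44) > copper (1.24)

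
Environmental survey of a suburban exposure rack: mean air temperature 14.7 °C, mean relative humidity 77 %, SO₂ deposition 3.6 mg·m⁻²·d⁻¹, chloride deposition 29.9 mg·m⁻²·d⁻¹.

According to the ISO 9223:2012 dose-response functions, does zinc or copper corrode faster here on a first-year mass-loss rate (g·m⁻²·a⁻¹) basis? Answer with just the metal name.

copper

zinc: T>10 °C ⇒ hinge -0.071·(14.7−10) = -0.3337
  sulphur-dioxide contribution → 0.5607 μm/a
  chloride contribution → 0.7841 μm/a
  total first-year rate 1.345 μm/a
  mass loss = 1.345 μm/a × 7.14 g/cm³ = 9.601 g·m⁻²·a⁻¹
copper: T>10 °C ⇒ hinge -0.080·(14.7−10) = -0.3760
  sulphur-dioxide contribution → 0.4771 μm/a
  chloride contribution → 0.843 μm/a
  total first-year rate 1.32 μm/a
  mass loss = 1.32 μm/a × 8.96 g/cm³ = 11.83 g·m⁻²·a⁻¹
Ordering by g·m⁻²·a⁻¹: copper (11.8) > zinc (9.6)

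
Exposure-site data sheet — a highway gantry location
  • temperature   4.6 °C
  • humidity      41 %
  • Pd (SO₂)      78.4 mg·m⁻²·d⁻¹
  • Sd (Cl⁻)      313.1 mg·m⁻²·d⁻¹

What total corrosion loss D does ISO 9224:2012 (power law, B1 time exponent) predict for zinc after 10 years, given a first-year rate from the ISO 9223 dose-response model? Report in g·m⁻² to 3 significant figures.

D(10) = 66.0 g·m⁻²

zinc: temperature factor f = +0.038·(-5.4) = -0.2052
  Pd branch = 0.0129·Pd^0.44·e^(0.046·RH+f) = 0.4721 μm/a
  Cl⁻ term: 0.0175·313.1^0.57·exp(0.008·41+0.085·4.6) = 0.9502
  r_corr = 0.4721 + 0.9502 = 1.422 μm/a
Power-law: D(10) = r_corr · 10^0.813
  D(10) = 1.422 × 10^0.813 = 1.422 × 6.501 = 9.247 μm
  Mass loss = 9.247 μm × 7.14 g/cm³ = 66.03 g·m⁻²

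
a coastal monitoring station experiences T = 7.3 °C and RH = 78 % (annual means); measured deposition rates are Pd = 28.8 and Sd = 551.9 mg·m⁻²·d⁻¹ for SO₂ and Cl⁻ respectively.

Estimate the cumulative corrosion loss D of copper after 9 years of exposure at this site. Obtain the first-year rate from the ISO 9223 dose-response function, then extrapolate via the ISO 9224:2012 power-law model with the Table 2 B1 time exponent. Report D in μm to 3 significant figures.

D(9) = 9.69 μm

copper: f(T) = +0.126·(T−10) [T≤10 °C] = -0.3402
  sulphur-dioxide contribution → 0.9007 μm/a
  chloride contribution → 1.336 μm/a
  ⇒ r_corr(copper) = 2.237 μm/a
Long-term exponent b (ISO 9224 Table 2, B1) = 0.667
  D(9) = 2.237 × 9^0.667 = 2.237 × 4.33 = 9.686 μm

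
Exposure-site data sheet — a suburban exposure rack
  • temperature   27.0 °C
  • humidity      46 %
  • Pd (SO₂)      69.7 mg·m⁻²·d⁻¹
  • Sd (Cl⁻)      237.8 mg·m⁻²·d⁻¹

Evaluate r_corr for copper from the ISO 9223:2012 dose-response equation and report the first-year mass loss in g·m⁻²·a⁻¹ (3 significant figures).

r_corr = 8.47 g·m⁻²·a⁻¹

copper: f(T) = -0.080·(T−10) [T>10 °C] = -1.3600
  Pd branch = 0.0053·Pd^0.26·e^(0.059·RH+f) = 0.06188 μm/a
  Cl⁻ term: 0.01025·237.8^0.27·exp(0.036·46+0.049·27.0) = 0.8832
  r_corr = 0.06188 + 0.8832 = 0.9451 μm/a
Convert to mass loss: 0.9451 μm/a × 8.96 g/cm³ = 8.468 g·m⁻²·a⁻¹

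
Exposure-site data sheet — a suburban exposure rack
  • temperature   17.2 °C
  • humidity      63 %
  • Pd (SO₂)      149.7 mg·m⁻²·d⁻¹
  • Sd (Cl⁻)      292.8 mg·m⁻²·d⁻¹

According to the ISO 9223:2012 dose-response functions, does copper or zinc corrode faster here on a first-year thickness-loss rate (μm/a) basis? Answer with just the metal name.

copper: T>10 °C ⇒ hinge -0.080·(17.2−10) = -0.5760
  sulphur-dioxide contribution → 0.4508 μm/a
  chloride contribution → 1.066 μm/a
  total first-year rate 1.517 μm/a
zinc: f(T) = -0.071·(T−10) [T>10 °C] = -0.5112
  sulphur-dioxide contribution → 1.271 μm/a
  chloride contribution → 3.183 μm/a
  total first-year rate 4.454 μm/a
Ordering by μm/a: zinc (4.45) > copper (1.52)

zinc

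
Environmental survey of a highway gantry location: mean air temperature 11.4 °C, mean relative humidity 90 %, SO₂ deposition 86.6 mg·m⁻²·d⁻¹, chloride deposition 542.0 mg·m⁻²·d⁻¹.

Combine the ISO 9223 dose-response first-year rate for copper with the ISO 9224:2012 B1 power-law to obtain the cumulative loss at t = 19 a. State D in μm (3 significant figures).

D(19) = 39.6 μm

copper: f(T) = -0.080·(T−10) [T>10 °C] = -0.1120
  SO₂ term: 0.0053·86.6^0.26·exp(0.059·90-0.1120) = 3.058
  Cl⁻ term: 0.01025·542.0^0.27·exp(0.036·90+0.049·11.4) = 2.504
  r_corr = 3.058 + 2.504 = 5.562 μm/a
Long-term exponent b (ISO 9224 Table 2, B1) = 0.667
  D(19) = 5.562 × 19^0.667 = 5.562 × 7.127 = 39.64 μm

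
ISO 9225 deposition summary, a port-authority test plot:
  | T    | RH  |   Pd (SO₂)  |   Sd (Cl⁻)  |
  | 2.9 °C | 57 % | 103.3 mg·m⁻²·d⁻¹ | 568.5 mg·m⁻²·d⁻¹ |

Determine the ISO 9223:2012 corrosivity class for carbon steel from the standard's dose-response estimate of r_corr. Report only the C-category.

C4

carbon steel: T≤10 °C ⇒ hinge +0.150·(2.9−10) = -1.0650
  Pd branch = 1.77·Pd^0.52·e^(0.02·RH+f) = 21.28 μm/a
  Cl⁻ term: 0.102·568.5^0.62·exp(0.033·57+0.04·2.9) = 38.35
  sum: 21.28 + 38.35 → r_corr = 59.63 μm/a
59.6 μm/a falls in (50, 80] for carbon steel → category C4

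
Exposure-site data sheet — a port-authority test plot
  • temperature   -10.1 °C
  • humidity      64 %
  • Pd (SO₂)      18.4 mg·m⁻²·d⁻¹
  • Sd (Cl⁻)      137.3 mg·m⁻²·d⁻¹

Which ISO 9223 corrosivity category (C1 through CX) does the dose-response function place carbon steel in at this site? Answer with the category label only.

C2

carbon steel: T≤10 °C ⇒ hinge +0.150·(-10.1−10) = -3.0150
  sulphur-dioxide contribution → 1.42 μm/a
  chloride contribution → 11.91 μm/a
  ⇒ r_corr(carbon steel) = 13.32 μm/a
Category bounds: 1.3…25 μm/a bracket r_corr ⇒ C2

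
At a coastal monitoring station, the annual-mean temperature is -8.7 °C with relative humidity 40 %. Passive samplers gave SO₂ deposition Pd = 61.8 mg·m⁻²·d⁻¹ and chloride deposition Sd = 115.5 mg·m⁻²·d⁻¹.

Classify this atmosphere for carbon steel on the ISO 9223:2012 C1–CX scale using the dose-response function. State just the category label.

C2

carbon steel: temperature factor f = +0.150·(-18.7) = -2.8050
  SO₂ term: 1.77·61.8^0.52·exp(0.02·40-2.8050) = 2.035
  Cl⁻ term: 0.102·115.5^0.62·exp(0.033·40+0.04·-8.7) = 5.123
  r_corr = 2.035 + 5.123 = 7.158 μm/a
Category bounds: 1.3…25 μm/a bracket r_corr ⇒ C2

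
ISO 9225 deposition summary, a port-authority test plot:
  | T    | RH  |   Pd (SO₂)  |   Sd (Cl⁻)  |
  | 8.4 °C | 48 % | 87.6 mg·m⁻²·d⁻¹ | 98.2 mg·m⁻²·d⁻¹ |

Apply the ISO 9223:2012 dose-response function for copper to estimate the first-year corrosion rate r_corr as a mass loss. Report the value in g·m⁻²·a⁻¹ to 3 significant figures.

r_corr = 4.80 g·m⁻²·a⁻¹

copper: T≤10 °C ⇒ hinge +0.126·(8.4−10) = -0.2016
  SO₂ term: 0.0053·87.6^0.26·exp(0.059·48-0.2016) = 0.2353
  Cl⁻ term: 0.01025·98.2^0.27·exp(0.036·48+0.049·8.4) = 0.3005
  r_corr = 0.2353 + 0.3005 = 0.5358 μm/a
Convert to mass loss: 0.5358 μm/a × 8.96 g/cm³ = 4.801 g·m⁻²·a⁻¹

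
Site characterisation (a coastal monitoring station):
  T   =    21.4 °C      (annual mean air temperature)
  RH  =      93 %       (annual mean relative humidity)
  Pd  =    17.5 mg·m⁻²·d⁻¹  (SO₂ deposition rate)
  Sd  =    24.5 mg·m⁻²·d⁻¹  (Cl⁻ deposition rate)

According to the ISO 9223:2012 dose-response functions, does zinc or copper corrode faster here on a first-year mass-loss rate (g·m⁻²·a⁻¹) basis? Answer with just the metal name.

copper

zinc: f(T) = -0.071·(T−10) [T>10 °C] = -0.8094
  Pd branch = 0.0129·Pd^0.44·e^(0.046·RH+f) = 1.459 μm/a
  Sd branch = 0.0175·Sd^0.57·e^(0.008·RH+0.085·T) = 1.406 μm/a
  sum: 1.459 + 1.406 → r_corr = 2.864 μm/a
  mass loss = 2.864 μm/a × 7.14 g/cm³ = 20.45 g·m⁻²·a⁻¹
copper: T>10 °C ⇒ hinge -0.080·(21.4−10) = -0.9120
  Pd branch = 0.0053·Pd^0.26·e^(0.059·RH+f) = 1.082 μm/a
  Cl⁻ term: 0.01025·24.5^0.27·exp(0.036·93+0.049·21.4) = 1.973
  r_corr = 1.082 + 1.973 = 3.056 μm/a
  mass loss = 3.056 μm/a × 8.96 g/cm³ = 27.38 g·m⁻²·a⁻¹
Ordering by g·m⁻²·a⁻¹: copper (27.4) > zinc (20.5)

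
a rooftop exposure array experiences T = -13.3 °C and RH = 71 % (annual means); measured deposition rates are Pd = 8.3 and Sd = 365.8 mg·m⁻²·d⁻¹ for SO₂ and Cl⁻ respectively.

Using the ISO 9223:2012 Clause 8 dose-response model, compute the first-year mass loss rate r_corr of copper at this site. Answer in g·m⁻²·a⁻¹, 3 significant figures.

copper: f(T) = +0.126·(T−10) [T≤10 °C] = -2.9358
  Pd branch = 0.0053·Pd^0.26·e^(0.059·RH+f) = 0.03217 μm/a
  Cl⁻ term: 0.01025·365.8^0.27·exp(0.036·71+0.049·-13.3) = 0.3387
  sum: 0.03217 + 0.3387 → r_corr = 0.3709 μm/a
Convert to mass loss: 0.3709 μm/a × 8.96 g/cm³ = 3.323 g·m⁻²·a⁻¹

r_corr = 3.32 g·m⁻²·a⁻¹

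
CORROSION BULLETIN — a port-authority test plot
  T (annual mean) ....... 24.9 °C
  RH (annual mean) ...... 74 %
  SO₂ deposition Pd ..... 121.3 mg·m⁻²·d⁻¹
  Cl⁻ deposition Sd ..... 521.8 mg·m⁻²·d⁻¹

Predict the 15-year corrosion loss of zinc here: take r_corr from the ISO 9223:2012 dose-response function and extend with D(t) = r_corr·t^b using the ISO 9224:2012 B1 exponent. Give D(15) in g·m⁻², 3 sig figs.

zinc: f(T) = -0.071·(T−10) [T>10 °C] = -1.0579
  sulphur-dioxide contribution → 1.113 μm/a
  chloride contribution → 9.296 μm/a
  total first-year rate 10.41 μm/a
ISO 9224: D(t) = r_corr · t^b with b = 0.813 (zinc, B1)
  D(15) = 10.41 × 15^0.813 = 10.41 × 9.04 = 94.09 μm
  Mass loss = 94.09 μm × 7.14 g/cm³ = 671.8 g·m⁻²

D(15) = 672 g·m⁻²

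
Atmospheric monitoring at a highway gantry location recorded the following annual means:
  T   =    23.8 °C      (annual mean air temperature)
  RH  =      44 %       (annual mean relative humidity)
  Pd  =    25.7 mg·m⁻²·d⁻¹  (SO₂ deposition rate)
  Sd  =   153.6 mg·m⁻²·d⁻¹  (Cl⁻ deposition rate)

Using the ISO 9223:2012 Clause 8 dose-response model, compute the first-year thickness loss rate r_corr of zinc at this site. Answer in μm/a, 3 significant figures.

zinc: T>10 °C ⇒ hinge -0.071·(23.8−10) = -0.9798
  SO₂ term: 0.0129·25.7^0.44·exp(0.046·44-0.9798) = 0.1529
  Cl⁻ term: 0.0175·153.6^0.57·exp(0.008·44+0.085·23.8) = 3.317
  r_corr = 0.1529 + 3.317 = 3.47 μm/a

r_corr = 3.47 μm/a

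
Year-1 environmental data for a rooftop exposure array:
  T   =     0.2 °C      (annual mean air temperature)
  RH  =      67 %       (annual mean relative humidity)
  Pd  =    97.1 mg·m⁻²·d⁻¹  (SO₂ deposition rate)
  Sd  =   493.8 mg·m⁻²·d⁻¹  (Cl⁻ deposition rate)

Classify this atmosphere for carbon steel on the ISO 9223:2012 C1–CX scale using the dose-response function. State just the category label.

carbon steel: f(T) = +0.150·(T−10) [T≤10 °C] = -1.4700
  sulphur-dioxide contribution → 16.78 μm/a
  chloride contribution → 43.88 μm/a
  total first-year rate 60.67 μm/a
ISO 9223 Table 2 (carbon steel): 50 < 60.7 ≤ 80 μm/a ⇒ C4

C4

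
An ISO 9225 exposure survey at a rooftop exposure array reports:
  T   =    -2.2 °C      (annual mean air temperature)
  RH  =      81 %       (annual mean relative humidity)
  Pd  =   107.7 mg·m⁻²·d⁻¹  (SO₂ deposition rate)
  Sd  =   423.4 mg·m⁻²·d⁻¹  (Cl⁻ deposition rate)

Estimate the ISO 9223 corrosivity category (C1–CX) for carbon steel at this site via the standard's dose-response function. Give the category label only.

carbon steel: f(T) = +0.150·(T−10) [T≤10 °C] = -1.8300
  SO₂ term: 1.77·107.7^0.52·exp(0.02·81-1.8300) = 16.35
  Cl⁻ term: 0.102·423.4^0.62·exp(0.033·81+0.04·-2.2) = 57.52
  sum: 16.35 + 57.52 → r_corr = 73.87 μm/a
Category bounds: 50…80 μm/a bracket r_corr ⇒ C4

C4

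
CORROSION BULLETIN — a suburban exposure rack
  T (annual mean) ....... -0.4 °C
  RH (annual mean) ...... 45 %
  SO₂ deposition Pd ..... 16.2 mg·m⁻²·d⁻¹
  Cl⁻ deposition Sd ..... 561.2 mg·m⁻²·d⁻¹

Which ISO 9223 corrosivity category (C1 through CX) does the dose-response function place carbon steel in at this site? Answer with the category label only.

carbon steel: f(T) = +0.150·(T−10) [T≤10 °C] = -1.5600
  Pd branch = 1.77·Pd^0.52·e^(0.02·RH+f) = 3.893 μm/a
  Cl⁻ term: 0.102·561.2^0.62·exp(0.033·45+0.04·-0.4) = 22.44
  sum: 3.893 + 22.44 → r_corr = 26.33 μm/a
Category bounds: 25…50 μm/a bracket r_corr ⇒ C3

C3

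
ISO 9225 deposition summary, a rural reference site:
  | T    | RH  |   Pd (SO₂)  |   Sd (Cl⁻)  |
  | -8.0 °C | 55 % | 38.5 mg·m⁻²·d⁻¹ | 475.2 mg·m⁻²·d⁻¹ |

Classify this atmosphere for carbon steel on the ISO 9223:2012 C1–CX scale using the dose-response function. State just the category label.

C2

carbon steel: temperature factor f = +0.150·(-18.0) = -2.7000
  Pd branch = 1.77·Pd^0.52·e^(0.02·RH+f) = 2.385 μm/a
  Cl⁻ term: 0.102·475.2^0.62·exp(0.033·55+0.04·-8.0) = 20.77
  r_corr = 2.385 + 20.77 = 23.16 μm/a
ISO 9223 Table 2 (carbon steel): 1.3 < 23.2 ≤ 25 μm/a ⇒ C2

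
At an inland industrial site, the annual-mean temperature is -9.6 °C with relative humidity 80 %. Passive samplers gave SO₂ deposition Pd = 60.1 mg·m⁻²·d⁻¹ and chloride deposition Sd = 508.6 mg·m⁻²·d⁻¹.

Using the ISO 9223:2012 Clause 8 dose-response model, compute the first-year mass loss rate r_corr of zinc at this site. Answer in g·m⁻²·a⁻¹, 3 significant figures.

zinc: temperature factor f = +0.038·(-19.6) = -0.7448
  sulphur-dioxide contribution → 1.472 μm/a
  chloride contribution → 0.512 μm/a
  ⇒ r_corr(zinc) = 1.984 μm/a
Convert to mass loss: 1.984 μm/a × 7.14 g/cm³ = 14.17 g·m⁻²·a⁻¹

r_corr = 14.2 g·m⁻²·a⁻¹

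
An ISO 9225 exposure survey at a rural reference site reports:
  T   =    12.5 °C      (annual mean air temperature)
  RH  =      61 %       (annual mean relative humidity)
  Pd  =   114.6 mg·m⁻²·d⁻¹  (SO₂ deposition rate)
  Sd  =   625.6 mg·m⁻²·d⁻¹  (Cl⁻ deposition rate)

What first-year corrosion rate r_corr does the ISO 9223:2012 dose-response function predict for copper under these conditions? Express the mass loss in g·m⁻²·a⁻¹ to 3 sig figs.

r_corr = 13.5 g·m⁻²·a⁻¹

copper: temperature factor f = -0.080·(2.5) = -0.2000
  Pd branch = 0.0053·Pd^0.26·e^(0.059·RH+f) = 0.5443 μm/a
  Cl⁻ term: 0.01025·625.6^0.27·exp(0.036·61+0.049·12.5) = 0.967
  sum: 0.5443 + 0.967 → r_corr = 1.511 μm/a
Convert to mass loss: 1.511 μm/a × 8.96 g/cm³ = 13.54 g·m⁻²·a⁻¹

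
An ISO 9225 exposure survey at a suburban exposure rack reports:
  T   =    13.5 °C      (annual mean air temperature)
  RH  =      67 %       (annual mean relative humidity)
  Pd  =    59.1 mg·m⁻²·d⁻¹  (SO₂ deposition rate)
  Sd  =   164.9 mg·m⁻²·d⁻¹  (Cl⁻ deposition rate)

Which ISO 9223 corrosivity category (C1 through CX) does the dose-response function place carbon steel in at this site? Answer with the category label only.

C5

carbon steel: temperature factor f = -0.054·(3.5) = -0.1890
  Pd branch = 1.77·Pd^0.52·e^(0.02·RH+f) = 46.67 μm/a
  Sd branch = 0.102·Sd^0.62·e^(0.033·RH+0.04·T) = 37.85 μm/a
  r_corr = 46.67 + 37.85 = 84.52 μm/a
Category bounds: 80…200 μm/a bracket r_corr ⇒ C5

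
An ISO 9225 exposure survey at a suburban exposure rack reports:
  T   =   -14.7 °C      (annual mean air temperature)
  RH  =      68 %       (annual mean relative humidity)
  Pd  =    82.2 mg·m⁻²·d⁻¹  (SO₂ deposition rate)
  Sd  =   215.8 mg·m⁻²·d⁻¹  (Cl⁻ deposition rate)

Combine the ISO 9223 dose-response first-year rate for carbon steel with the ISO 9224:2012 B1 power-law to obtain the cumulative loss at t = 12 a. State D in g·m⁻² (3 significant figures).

D(12) = 479 g·m⁻²

carbon steel: f(T) = +0.150·(T−10) [T≤10 °C] = -3.7050
  Pd branch = 1.77·Pd^0.52·e^(0.02·RH+f) = 1.68 μm/a
  Cl⁻ term: 0.102·215.8^0.62·exp(0.033·68+0.04·-14.7) = 14.96
  r_corr = 1.68 + 14.96 = 16.64 μm/a
Power-law: D(12) = r_corr · 12^0.523
  D(12) = 16.64 × 12^0.523 = 16.64 × 3.668 = 61.03 μm
  Mass loss = 61.03 μm × 7.85 g/cm³ = 479.1 g·m⁻²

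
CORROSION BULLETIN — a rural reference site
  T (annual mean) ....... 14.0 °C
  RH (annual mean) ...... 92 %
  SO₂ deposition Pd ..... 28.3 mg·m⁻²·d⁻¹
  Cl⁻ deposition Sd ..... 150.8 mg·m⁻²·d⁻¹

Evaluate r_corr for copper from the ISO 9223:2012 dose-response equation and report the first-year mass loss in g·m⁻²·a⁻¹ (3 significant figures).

r_corr = 38.1 g·m⁻²·a⁻¹

copper: T>10 °C ⇒ hinge -0.080·(14.0−10) = -0.3200
  sulphur-dioxide contribution → 2.09 μm/a
  chloride contribution → 2.164 μm/a
  total first-year rate 4.254 μm/a
Convert to mass loss: 4.254 μm/a × 8.96 g/cm³ = 38.11 g·m⁻²·a⁻¹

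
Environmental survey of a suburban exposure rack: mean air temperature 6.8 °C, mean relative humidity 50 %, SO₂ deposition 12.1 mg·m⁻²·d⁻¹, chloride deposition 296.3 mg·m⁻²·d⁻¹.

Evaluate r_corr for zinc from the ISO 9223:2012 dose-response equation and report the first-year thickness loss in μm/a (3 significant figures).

zinc: T≤10 °C ⇒ hinge +0.038·(6.8−10) = -0.1216
  SO₂ term: 0.0129·12.1^0.44·exp(0.046·50-0.1216) = 0.3413
  Cl⁻ term: 0.0175·296.3^0.57·exp(0.008·50+0.085·6.8) = 1.193
  sum: 0.3413 + 1.193 → r_corr = 1.534 μm/a

r_corr = 1.53 μm/a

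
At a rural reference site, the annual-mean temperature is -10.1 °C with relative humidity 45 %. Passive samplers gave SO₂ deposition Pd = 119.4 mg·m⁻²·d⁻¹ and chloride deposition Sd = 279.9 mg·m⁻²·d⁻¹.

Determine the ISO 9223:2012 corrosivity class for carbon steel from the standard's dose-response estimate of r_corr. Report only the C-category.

C2

carbon steel: T≤10 °C ⇒ hinge +0.150·(-10.1−10) = -3.0150
  SO₂ term: 1.77·119.4^0.52·exp(0.02·45-3.0150) = 2.567
  Sd branch = 0.102·Sd^0.62·e^(0.033·RH+0.04·T) = 9.89 μm/a
  r_corr = 2.567 + 9.89 = 12.46 μm/a
12.5 μm/a falls in (1.3, 25] for carbon steel → category C2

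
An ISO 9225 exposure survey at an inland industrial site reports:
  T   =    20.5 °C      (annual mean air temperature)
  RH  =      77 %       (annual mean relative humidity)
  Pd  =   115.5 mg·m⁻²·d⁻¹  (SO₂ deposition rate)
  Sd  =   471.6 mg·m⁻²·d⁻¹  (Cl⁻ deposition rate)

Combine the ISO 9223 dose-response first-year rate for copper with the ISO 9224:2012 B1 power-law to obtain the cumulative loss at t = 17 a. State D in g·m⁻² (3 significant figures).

D(17) = 184 g·m⁻²

copper: T>10 °C ⇒ hinge -0.080·(20.5−10) = -0.8400
  Pd branch = 0.0053·Pd^0.26·e^(0.059·RH+f) = 0.7392 μm/a
  Sd branch = 0.01025·Sd^0.27·e^(0.036·RH+0.049·T) = 2.359 μm/a
  sum: 0.7392 + 2.359 → r_corr = 3.098 μm/a
Long-term exponent b (ISO 9224 Table 2, B1) = 0.667
  D(17) = 3.098 × 17^0.667 = 3.098 × 6.618 = 20.5 μm
  Mass loss = 20.5 μm × 8.96 g/cm³ = 183.7 g·m⁻²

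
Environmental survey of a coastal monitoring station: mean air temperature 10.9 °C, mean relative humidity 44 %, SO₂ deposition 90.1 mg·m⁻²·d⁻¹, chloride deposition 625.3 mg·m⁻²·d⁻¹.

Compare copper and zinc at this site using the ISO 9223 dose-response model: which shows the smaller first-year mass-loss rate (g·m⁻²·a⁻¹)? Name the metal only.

copper

copper: T>10 °C ⇒ hinge -0.080·(10.9−10) = -0.0720
  SO₂ term: 0.0053·90.1^0.26·exp(0.059·44-0.0720) = 0.2131
  Cl⁻ term: 0.01025·625.3^0.27·exp(0.036·44+0.049·10.9) = 0.4848
  r_corr = 0.2131 + 0.4848 = 0.6979 μm/a
  mass loss = 0.6979 μm/a × 8.96 g/cm³ = 6.253 g·m⁻²·a⁻¹
zinc: f(T) = -0.071·(T−10) [T>10 °C] = -0.0639
  SO₂ term: 0.0129·90.1^0.44·exp(0.046·44-0.0639) = 0.6636
  Sd branch = 0.0175·Sd^0.57·e^(0.008·RH+0.085·T) = 2.466 μm/a
  sum: 0.6636 + 2.466 → r_corr = 3.13 μm/a
  mass loss = 3.13 μm/a × 7.14 g/cm³ = 22.35 g·m⁻²·a⁻¹
Ordering by g·m⁻²·a⁻¹: zinc (22.3) > copper (6.25)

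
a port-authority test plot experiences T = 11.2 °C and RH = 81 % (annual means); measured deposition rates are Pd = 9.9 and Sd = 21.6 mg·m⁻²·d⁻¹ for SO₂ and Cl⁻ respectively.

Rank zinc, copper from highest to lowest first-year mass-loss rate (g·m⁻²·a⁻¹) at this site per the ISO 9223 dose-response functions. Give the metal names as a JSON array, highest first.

["copper", "zinc"]

zinc: T>10 °C ⇒ hinge -0.071·(11.2−10) = -0.0852
  Pd branch = 0.0129·Pd^0.44·e^(0.046·RH+f) = 1.348 μm/a
  Sd branch = 0.0175·Sd^0.57·e^(0.008·RH+0.085·T) = 0.4995 μm/a
  sum: 1.348 + 0.4995 → r_corr = 1.848 μm/a
  mass loss = 1.848 μm/a × 7.14 g/cm³ = 13.19 g·m⁻²·a⁻¹
copper: T>10 °C ⇒ hinge -0.080·(11.2−10) = -0.0960
  Pd branch = 0.0053·Pd^0.26·e^(0.059·RH+f) = 1.04 μm/a
  Sd branch = 0.01025·Sd^0.27·e^(0.036·RH+0.049·T) = 0.7512 μm/a
  sum: 1.04 + 0.7512 → r_corr = 1.791 μm/a
  mass loss = 1.791 μm/a × 8.96 g/cm³ = 16.05 g·m⁻²·a⁻¹
Ordering by g·m⁻²·a⁻¹: copper (16) > zinc (13.2)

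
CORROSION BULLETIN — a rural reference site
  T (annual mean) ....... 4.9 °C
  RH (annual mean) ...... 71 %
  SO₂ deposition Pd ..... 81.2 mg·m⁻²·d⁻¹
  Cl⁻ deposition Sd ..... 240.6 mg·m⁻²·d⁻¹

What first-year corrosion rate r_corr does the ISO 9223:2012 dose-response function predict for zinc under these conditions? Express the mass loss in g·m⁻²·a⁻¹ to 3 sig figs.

zinc: T≤10 °C ⇒ hinge +0.038·(4.9−10) = -0.1938
  SO₂ term: 0.0129·81.2^0.44·exp(0.046·71-0.1938) = 1.928
  Cl⁻ term: 0.0175·240.6^0.57·exp(0.008·71+0.085·4.9) = 1.066
  r_corr = 1.928 + 1.066 = 2.994 μm/a
Convert to mass loss: 2.994 μm/a × 7.14 g/cm³ = 21.38 g·m⁻²·a⁻¹

r_corr = 21.4 g·m⁻²·a⁻¹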